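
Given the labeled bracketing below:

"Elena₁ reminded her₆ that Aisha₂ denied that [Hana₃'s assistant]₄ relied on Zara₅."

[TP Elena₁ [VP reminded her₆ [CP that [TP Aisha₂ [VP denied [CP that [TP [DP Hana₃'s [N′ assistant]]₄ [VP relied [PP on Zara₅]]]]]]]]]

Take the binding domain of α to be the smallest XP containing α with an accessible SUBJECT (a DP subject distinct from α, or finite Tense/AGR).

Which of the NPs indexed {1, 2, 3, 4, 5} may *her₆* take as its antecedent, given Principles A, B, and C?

none

*her* is a pronoun, so Principle B applies: it must be free in its binding domain.
Binding domain of *her₆*: the matrix TP, whose subject is Elena₁.
*Elena₁* c-commands the pronoun within its binding domain → coindexation would violate Principle B.
*Aisha₂*: the pronoun c-commands this R-expression → coindexation would violate Principle C on *Aisha₂*.
*Hana₃*: the pronoun c-commands this R-expression → coindexation would violate Principle C on *Hana₃*.
*[Hana₃'s assistant]₄*: the pronoun c-commands this R-expression → coindexation would violate Principle C on *[Hana₃'s assistant]₄*.
*Zara₅*: the pronoun c-commands this R-expression → coindexation would violate Principle C on *Zara₅*.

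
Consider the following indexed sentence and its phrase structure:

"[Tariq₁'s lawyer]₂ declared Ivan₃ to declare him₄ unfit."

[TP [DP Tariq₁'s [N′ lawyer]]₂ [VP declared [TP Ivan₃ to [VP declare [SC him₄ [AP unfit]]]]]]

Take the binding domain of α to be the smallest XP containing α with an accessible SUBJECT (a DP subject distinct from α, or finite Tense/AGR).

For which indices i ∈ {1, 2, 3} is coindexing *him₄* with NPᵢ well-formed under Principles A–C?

*him* is a pronoun, so Principle B applies: it must be free in its binding domain.
Binding domain of *him₄*: the embedded TP, whose subject is Ivan₃.
*Tariq₁* and the pronoun do not c-command one another → neither Principle B nor Principle C is at stake; coindexation permitted.
*[Tariq₁'s lawyer]₂* c-commands the pronoun but from outside its binding domain, and is not c-commanded by it → coindexation permitted.
*Ivan₃* c-commands the pronoun within its binding domain → coindexation would violate Principle B.

{1, 2}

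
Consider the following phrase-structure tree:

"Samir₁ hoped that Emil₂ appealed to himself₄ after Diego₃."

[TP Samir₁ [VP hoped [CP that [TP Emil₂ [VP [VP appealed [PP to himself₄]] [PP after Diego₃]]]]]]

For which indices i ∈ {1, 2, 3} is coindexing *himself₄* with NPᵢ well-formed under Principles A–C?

*himself* is an anaphor, so Principle A applies: it must be bound in its binding domain.
Binding domain of *himself₄*: the embedded TP, whose subject is Emil₂.
*Samir₁* c-commands the anaphor but is outside its binding domain → cannot satisfy Principle A.
*Emil₂* c-commands the anaphor within its binding domain → licit binder.
*Diego₃* does not c-command the anaphor → cannot bind it.

{2}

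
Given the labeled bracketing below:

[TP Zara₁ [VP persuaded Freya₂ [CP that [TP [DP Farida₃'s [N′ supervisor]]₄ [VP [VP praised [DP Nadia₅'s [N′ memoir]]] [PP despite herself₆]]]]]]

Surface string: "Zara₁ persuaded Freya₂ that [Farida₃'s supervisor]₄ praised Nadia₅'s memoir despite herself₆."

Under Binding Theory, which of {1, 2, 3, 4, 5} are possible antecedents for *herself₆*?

{4}

*herself* is an anaphor, so Principle A applies: it must be bound in its binding domain.
Binding domain of *herself₆*: the embedded TP, whose subject is [Farida₃'s supervisor]₄.
*Zara₁* c-commands the anaphor but is outside its binding domain → cannot satisfy Principle A.
*Freya₂* c-commands the anaphor but is outside its binding domain → cannot satisfy Principle A.
*Farida₃* does not c-command the anaphor → cannot bind it.
*[Farida₃'s supervisor]₄* c-commands the anaphor within its binding domain → licit binder.
*Nadia₅* does not c-command the anaphor → cannot bind it.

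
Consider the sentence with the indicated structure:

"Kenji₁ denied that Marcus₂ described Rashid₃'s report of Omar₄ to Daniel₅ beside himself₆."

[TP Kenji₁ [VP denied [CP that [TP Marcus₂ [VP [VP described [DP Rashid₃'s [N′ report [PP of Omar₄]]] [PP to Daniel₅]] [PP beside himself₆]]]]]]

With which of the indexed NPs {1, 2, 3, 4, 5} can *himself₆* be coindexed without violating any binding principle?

*himself* is an anaphor, so Principle A applies: it must be bound in its binding domain.
Binding domain of *himself₆*: the embedded TP, whose subject is Marcus₂.
*Kenji₁* c-commands the anaphor but is outside its binding domain → cannot satisfy Principle A.
*Marcus₂* c-commands the anaphor within its binding domain → licit binder.
*Rashid₃* does not c-command the anaphor → cannot bind it.
*Omar₄* does not c-command the anaphor → cannot bind it.
*Daniel₅* does not c-command the anaphor → cannot bind it.

{2}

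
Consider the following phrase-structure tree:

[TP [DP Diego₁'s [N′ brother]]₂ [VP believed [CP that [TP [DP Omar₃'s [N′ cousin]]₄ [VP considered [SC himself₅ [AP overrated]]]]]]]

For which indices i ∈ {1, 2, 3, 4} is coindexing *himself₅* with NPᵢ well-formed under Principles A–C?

{4}

*himself* is an anaphor, so Principle A applies: it must be bound in its binding domain.
Binding domain of *himself₅*: the embedded TP, whose subject is [Omar₃'s cousin]₄.
*Diego₁* does not c-command the anaphor → cannot bind it.
*[Diego₁'s brother]₂* c-commands the anaphor but is outside its binding domain → cannot satisfy Principle A.
*Omar₃* does not c-command the anaphor → cannot bind it.
*[Omar₃'s cousin]₄* c-commands the anaphor within its binding domain → licit binder.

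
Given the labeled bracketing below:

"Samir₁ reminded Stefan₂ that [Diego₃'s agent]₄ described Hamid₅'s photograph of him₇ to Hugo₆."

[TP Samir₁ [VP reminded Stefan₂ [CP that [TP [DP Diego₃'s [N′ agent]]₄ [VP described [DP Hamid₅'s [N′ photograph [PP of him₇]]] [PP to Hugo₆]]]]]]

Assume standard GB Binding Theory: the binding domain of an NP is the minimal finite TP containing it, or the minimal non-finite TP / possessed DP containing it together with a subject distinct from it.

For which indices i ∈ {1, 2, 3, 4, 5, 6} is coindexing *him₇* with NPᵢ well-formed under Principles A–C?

*him* is a pronoun, so Principle B applies: it must be free in its binding domain.
Binding domain of *him₇*: the possessed DP, whose subject is Hamid₅.
*Samir₁* c-commands the pronoun but from outside its binding domain, and is not c-commanded by it → coindexation permitted.
*Stefan₂* c-commands the pronoun but from outside its binding domain, and is not c-commanded by it → coindexation permitted.
*Diego₃* and the pronoun do not c-command one another → neither Principle B nor Principle C is at stake; coindexation permitted.
*[Diego₃'s agent]₄* c-commands the pronoun but from outside its binding domain, and is not c-commanded by it → coindexation permitted.
*Hamid₅* c-commands the pronoun within its binding domain → coindexation would violate Principle B.
*Hugo₆* and the pronoun do not c-command one another → neither Principle B nor Principle C is at stake; coindexation permitted.

{1, 2, 3, 4, 6}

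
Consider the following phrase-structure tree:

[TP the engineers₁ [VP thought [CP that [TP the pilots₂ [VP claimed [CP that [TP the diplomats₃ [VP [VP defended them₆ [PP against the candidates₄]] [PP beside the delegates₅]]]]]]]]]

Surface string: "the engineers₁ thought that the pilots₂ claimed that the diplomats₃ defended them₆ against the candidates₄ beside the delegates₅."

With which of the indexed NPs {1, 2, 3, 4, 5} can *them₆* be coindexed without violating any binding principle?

{1, 2, 5}

*them* is a pronoun, so Principle B applies: it must be free in its binding domain.
Binding domain of *them₆*: the embedded TP, whose subject is the diplomats₃.
*the engineers₁* c-commands the pronoun but from outside its binding domain, and is not c-commanded by it → coindexation permitted.
*the pilots₂* c-commands the pronoun but from outside its binding domain, and is not c-commanded by it → coindexation permitted.
*the diplomats₃* c-commands the pronoun within its binding domain → coindexation would violate Principle B.
*the candidates₄*: the pronoun c-commands this R-expression → coindexation would violate Principle C on *the candidates₄*.
*the delegates₅* and the pronoun do not c-command one another → neither Principle B nor Principle C is at stake; coindexation permitted.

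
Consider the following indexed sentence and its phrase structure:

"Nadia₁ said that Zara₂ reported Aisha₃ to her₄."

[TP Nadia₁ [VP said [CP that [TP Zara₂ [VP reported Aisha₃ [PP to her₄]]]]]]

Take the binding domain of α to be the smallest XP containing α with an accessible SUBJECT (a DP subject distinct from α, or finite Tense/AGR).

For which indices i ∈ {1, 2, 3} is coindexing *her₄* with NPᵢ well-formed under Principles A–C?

*her* is a pronoun, so Principle B applies: it must be free in its binding domain.
Binding domain of *her₄*: the embedded TP, whose subject is Zara₂.
*Nadia₁* c-commands the pronoun but from outside its binding domain, and is not c-commanded by it → coindexation permitted.
*Zara₂* c-commands the pronoun within its binding domain → coindexation would violate Principle B.
*Aisha₃* c-commands the pronoun within its binding domain → coindexation would violate Principle B.

{1}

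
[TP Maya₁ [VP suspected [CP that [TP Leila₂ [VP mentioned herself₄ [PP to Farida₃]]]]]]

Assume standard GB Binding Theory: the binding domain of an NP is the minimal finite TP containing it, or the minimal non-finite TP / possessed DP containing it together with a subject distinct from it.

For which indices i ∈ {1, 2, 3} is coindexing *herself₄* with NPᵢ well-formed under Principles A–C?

*herself* is an anaphor, so Principle A applies: it must be bound in its binding domain.
Binding domain of *herself₄*: the embedded TP, whose subject is Leila₂.
*Maya₁* c-commands the anaphor but is outside its binding domain → cannot satisfy Principle A.
*Leila₂* c-commands the anaphor within its binding domain → licit binder.
*Farida₃* does not c-command the anaphor → cannot bind it.

{2}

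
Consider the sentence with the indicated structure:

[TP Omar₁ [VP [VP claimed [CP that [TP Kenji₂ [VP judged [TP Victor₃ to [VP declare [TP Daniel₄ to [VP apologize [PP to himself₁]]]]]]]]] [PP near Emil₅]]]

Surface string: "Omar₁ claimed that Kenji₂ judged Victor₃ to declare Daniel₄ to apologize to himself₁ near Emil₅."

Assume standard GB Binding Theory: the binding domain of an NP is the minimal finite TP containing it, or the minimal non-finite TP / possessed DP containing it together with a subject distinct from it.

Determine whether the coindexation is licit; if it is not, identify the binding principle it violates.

Principle A

The two coindexed NPs are *Omar₁* and *himself₁*.
*himself₁* is an anaphor. Principle A requires it to be bound within its binding domain — the embedded TP, whose subject is Daniel₄.
Within that domain it is c-commanded by *Daniel₄*, which does not share its index.
*Omar₁* does c-command the anaphor, but from outside its binding domain.
The anaphor is unbound in its domain → Principle A violation.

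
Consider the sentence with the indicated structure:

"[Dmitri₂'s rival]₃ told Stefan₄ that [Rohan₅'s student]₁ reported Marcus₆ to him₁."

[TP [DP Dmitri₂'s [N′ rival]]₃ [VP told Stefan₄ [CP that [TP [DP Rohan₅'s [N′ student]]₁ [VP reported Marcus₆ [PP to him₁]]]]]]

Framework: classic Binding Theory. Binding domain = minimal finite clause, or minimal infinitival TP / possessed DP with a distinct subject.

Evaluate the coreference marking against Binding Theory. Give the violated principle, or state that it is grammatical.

Principle B

The two coindexed NPs are *[Rohan₅'s student]₁* and *him₁*.
*him₁* is a pronoun. Its binding domain is the embedded TP, whose subject is [Rohan₅'s student]₁.
*[Rohan₅'s student]₁* c-commands it within that domain and carries the same index.
The pronoun is locally bound → Principle B violation.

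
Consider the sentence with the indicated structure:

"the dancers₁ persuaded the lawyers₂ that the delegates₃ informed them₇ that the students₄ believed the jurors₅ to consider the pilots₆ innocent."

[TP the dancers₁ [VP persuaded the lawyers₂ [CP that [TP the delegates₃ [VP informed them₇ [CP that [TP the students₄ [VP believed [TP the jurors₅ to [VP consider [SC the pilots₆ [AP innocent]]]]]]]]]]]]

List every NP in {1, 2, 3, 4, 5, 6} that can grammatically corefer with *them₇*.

{1, 2}

*them* is a pronoun, so Principle B applies: it must be free in its binding domain.
Binding domain of *them₇*: the embedded TP, whose subject is the delegates₃.
*the dancers₁* c-commands the pronoun but from outside its binding domain, and is not c-commanded by it → coindexation permitted.
*the lawyers₂* c-commands the pronoun but from outside its binding domain, and is not c-commanded by it → coindexation permitted.
*the delegates₃* c-commands the pronoun within its binding domain → coindexation would violate Principle B.
*the students₄*: the pronoun c-commands this R-expression → coindexation would violate Principle C on *the students₄*.
*the jurors₅*: the pronoun c-commands this R-expression → coindexation would violate Principle C on *the jurors₅*.
*the pilots₆*: the pronoun c-commands this R-expression → coindexation would violate Principle C on *the pilots₆*.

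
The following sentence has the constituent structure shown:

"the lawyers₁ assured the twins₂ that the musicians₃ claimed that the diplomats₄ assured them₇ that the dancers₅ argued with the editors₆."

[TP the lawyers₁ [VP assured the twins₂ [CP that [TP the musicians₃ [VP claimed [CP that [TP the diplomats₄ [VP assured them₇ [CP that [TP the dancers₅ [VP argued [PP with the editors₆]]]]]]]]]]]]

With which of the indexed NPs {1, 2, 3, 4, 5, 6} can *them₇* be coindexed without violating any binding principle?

*them* is a pronoun, so Principle B applies: it must be free in its binding domain.
Binding domain of *them₇*: the embedded TP, whose subject is the diplomats₄.
*the lawyers₁* c-commands the pronoun but from outside its binding domain, and is not c-commanded by it → coindexation permitted.
*the twins₂* c-commands the pronoun but from outside its binding domain, and is not c-commanded by it → coindexation permitted.
*the musicians₃* c-commands the pronoun but from outside its binding domain, and is not c-commanded by it → coindexation permitted.
*the diplomats₄* c-commands the pronoun within its binding domain → coindexation would violate Principle B.
*the dancers₅*: the pronoun c-commands this R-expression → coindexation would violate Principle C on *the dancers₅*.
*the editors₆*: the pronoun c-commands this R-expression → coindexation would violate Principle C on *the editors₆*.

{1, 2, 3}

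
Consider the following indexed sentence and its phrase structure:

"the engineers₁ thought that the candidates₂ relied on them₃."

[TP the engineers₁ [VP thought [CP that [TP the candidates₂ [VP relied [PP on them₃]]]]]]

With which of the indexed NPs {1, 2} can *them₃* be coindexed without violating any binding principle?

{1}

*them* is a pronoun, so Principle B applies: it must be free in its binding domain.
Binding domain of *them₃*: the embedded TP, whose subject is the candidates₂.
*the engineers₁* c-commands the pronoun but from outside its binding domain, and is not c-commanded by it → coindexation permitted.
*the candidates₂* c-commands the pronoun within its binding domain → coindexation would violate Principle B.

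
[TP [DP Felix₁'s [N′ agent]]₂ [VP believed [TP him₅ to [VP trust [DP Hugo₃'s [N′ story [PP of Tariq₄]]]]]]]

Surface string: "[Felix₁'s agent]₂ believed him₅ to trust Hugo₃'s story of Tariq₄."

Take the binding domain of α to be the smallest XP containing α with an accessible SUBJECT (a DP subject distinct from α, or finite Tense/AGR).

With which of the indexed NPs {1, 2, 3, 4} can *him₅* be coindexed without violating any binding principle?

*him* is a pronoun, so Principle B applies: it must be free in its binding domain.
Binding domain of *him₅*: the matrix TP, whose subject is [Felix₁'s agent]₂.
*Felix₁* and the pronoun do not c-command one another → neither Principle B nor Principle C is at stake; coindexation permitted.
*[Felix₁'s agent]₂* c-commands the pronoun within its binding domain → coindexation would violate Principle B.
*Hugo₃*: the pronoun c-commands this R-expression → coindexation would violate Principle C on *Hugo₃*.
*Tariq₄*: the pronoun c-commands this R-expression → coindexation would violate Principle C on *Tariq₄*.

{1}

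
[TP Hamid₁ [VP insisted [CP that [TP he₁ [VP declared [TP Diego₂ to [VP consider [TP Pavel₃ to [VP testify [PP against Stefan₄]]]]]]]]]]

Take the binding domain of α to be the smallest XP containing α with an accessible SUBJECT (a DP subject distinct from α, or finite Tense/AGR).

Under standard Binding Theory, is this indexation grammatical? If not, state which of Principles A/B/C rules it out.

grammatical

The two coindexed NPs are *Hamid₁* and *he₁*.
*he₁* is a pronoun; nothing c-commands it within its binding domain (the embedded TP.), so Principle B holds trivially.
*Hamid₁* is an R-expression; *he₁* does not c-command it, and no other NP shares its index, so Principle C is satisfied.
All principles are respected.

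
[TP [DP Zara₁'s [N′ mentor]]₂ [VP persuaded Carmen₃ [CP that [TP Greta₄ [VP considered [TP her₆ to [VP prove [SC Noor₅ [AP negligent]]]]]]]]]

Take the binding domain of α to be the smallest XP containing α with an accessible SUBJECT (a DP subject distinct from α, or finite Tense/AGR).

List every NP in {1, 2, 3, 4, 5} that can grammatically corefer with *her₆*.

{1, 2, 3}

*her* is a pronoun, so Principle B applies: it must be free in its binding domain.
Binding domain of *her₆*: the embedded TP, whose subject is Greta₄.
*Zara₁* and the pronoun do not c-command one another → neither Principle B nor Principle C is at stake; coindexation permitted.
*[Zara₁'s mentor]₂* c-commands the pronoun but from outside its binding domain, and is not c-commanded by it → coindexation permitted.
*Carmen₃* c-commands the pronoun but from outside its binding domain, and is not c-commanded by it → coindexation permitted.
*Greta₄* c-commands the pronoun within its binding domain → coindexation would violate Principle B.
*Noor₅*: the pronoun c-commands this R-expression → coindexation would violate Principle C on *Noor₅*.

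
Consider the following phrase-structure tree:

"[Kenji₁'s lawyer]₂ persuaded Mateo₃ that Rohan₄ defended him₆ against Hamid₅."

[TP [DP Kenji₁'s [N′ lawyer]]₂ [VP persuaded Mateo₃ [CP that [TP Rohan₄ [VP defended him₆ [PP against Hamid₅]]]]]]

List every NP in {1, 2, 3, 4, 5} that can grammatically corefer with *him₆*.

*him* is a pronoun, so Principle B applies: it must be free in its binding domain.
Binding domain of *him₆*: the embedded TP, whose subject is Rohan₄.
*Kenji₁* and the pronoun do not c-command one another → neither Principle B nor Principle C is at stake; coindexation permitted.
*[Kenji₁'s lawyer]₂* c-commands the pronoun but from outside its binding domain, and is not c-commanded by it → coindexation permitted.
*Mateo₃* c-commands the pronoun but from outside its binding domain, and is not c-commanded by it → coindexation permitted.
*Rohan₄* c-commands the pronoun within its binding domain → coindexation would violate Principle B.
*Hamid₅*: the pronoun c-commands this R-expression → coindexation would violate Principle C on *Hamid₅*.

{1, 2, 3}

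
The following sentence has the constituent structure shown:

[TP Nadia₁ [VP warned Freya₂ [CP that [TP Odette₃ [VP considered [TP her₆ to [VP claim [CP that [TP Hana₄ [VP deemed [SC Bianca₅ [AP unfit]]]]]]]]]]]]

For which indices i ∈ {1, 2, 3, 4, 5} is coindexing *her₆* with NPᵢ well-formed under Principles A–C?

*her* is a pronoun, so Principle B applies: it must be free in its binding domain.
Binding domain of *her₆*: the embedded TP, whose subject is Odette₃.
*Nadia₁* c-commands the pronoun but from outside its binding domain, and is not c-commanded by it → coindexation permitted.
*Freya₂* c-commands the pronoun but from outside its binding domain, and is not c-commanded by it → coindexation permitted.
*Odette₃* c-commands the pronoun within its binding domain → coindexation would violate Principle B.
*Hana₄*: the pronoun c-commands this R-expression → coindexation would violate Principle C on *Hana₄*.
*Bianca₅*: the pronoun c-commands this R-expression → coindexation would violate Principle C on *Bianca₅*.

{1, 2}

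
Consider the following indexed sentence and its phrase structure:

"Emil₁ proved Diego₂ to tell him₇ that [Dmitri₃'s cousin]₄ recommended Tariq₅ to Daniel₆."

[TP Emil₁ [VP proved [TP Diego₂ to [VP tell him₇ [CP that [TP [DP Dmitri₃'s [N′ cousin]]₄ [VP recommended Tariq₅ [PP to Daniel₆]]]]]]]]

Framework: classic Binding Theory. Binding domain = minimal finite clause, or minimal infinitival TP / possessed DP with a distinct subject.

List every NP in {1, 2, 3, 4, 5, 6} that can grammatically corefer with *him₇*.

{1}

*him* is a pronoun, so Principle B applies: it must be free in its binding domain.
Binding domain of *him₇*: the embedded TP, whose subject is Diego₂.
*Emil₁* c-commands the pronoun but from outside its binding domain, and is not c-commanded by it → coindexation permitted.
*Diego₂* c-commands the pronoun within its binding domain → coindexation would violate Principle B.
*Dmitri₃*: the pronoun c-commands this R-expression → coindexation would violate Principle C on *Dmitri₃*.
*[Dmitri₃'s cousin]₄*: the pronoun c-commands this R-expression → coindexation would violate Principle C on *[Dmitri₃'s cousin]₄*.
*Tariq₅*: the pronoun c-commands this R-expression → coindexation would violate Principle C on *Tariq₅*.
*Daniel₆*: the pronoun c-commands this R-expression → coindexation would violate Principle C on *Daniel₆*.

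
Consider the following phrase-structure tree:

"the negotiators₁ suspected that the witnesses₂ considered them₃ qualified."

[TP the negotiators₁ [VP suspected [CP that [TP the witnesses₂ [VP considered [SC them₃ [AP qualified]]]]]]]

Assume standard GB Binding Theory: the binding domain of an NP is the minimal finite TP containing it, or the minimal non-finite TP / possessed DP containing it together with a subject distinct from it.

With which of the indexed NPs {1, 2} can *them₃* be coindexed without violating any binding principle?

{1}

*them* is a pronoun, so Principle B applies: it must be free in its binding domain.
Binding domain of *them₃*: the embedded TP, whose subject is the witnesses₂.
*the negotiators₁* c-commands the pronoun but from outside its binding domain, and is not c-commanded by it → coindexation permitted.
*the witnesses₂* c-commands the pronoun within its binding domain → coindexation would violate Principle B.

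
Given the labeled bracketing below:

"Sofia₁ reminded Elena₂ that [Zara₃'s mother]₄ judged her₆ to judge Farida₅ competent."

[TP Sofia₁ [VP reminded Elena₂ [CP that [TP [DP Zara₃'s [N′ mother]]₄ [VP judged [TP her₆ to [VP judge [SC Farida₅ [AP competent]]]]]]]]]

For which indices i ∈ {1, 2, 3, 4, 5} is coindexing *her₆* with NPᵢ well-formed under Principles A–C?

*her* is a pronoun, so Principle B applies: it must be free in its binding domain.
Binding domain of *her₆*: the embedded TP, whose subject is [Zara₃'s mother]₄.
*Sofia₁* c-commands the pronoun but from outside its binding domain, and is not c-commanded by it → coindexation permitted.
*Elena₂* c-commands the pronoun but from outside its binding domain, and is not c-commanded by it → coindexation permitted.
*Zara₃* and the pronoun do not c-command one another → neither Principle B nor Principle C is at stake; coindexation permitted.
*[Zara₃'s mother]₄* c-commands the pronoun within its binding domain → coindexation would violate Principle B.
*Farida₅*: the pronoun c-commands this R-expression → coindexation would violate Principle C on *Farida₅*.

{1, 2, 3}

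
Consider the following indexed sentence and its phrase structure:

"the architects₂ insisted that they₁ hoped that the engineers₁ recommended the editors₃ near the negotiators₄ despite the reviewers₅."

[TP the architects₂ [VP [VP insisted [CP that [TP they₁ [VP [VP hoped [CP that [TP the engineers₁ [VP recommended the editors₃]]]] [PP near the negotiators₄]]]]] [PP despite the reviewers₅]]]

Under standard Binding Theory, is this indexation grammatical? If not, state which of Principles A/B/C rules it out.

The two coindexed NPs are *they₁* and *the engineers₁*.
*the engineers₁* is an R-expression. Principle C requires it to be free everywhere.
*they₁* c-commands it and carries the same index.
The R-expression is bound → Principle C violation.

Principle C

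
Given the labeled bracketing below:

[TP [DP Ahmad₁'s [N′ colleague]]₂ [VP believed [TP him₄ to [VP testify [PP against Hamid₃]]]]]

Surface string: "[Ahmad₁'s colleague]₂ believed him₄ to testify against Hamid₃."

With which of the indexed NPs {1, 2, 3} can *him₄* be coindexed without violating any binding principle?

*him* is a pronoun, so Principle B applies: it must be free in its binding domain.
Binding domain of *him₄*: the matrix TP, whose subject is [Ahmad₁'s colleague]₂.
*Ahmad₁* and the pronoun do not c-command one another → neither Principle B nor Principle C is at stake; coindexation permitted.
*[Ahmad₁'s colleague]₂* c-commands the pronoun within its binding domain → coindexation would violate Principle B.
*Hamid₃*: the pronoun c-commands this R-expression → coindexation would violate Principle C on *Hamid₃*.

{1}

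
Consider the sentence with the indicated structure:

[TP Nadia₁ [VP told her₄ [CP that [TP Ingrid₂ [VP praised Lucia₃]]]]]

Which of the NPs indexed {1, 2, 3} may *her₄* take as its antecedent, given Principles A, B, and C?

none

*her* is a pronoun, so Principle B applies: it must be free in its binding domain.
Binding domain of *her₄*: the matrix TP, whose subject is Nadia₁.
*Nadia₁* c-commands the pronoun within its binding domain → coindexation would violate Principle B.
*Ingrid₂*: the pronoun c-commands this R-expression → coindexation would violate Principle C on *Ingrid₂*.
*Lucia₃*: the pronoun c-commands this R-expression → coindexation would violate Principle C on *Lucia₃*.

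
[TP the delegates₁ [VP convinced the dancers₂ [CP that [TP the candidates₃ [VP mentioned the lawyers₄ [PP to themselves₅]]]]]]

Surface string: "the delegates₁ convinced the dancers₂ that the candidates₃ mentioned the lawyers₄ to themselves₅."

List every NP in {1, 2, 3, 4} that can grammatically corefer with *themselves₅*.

*themselves* is an anaphor, so Principle A applies: it must be bound in its binding domain.
Binding domain of *themselves₅*: the embedded TP, whose subject is the candidates₃.
*the delegates₁* c-commands the anaphor but is outside its binding domain → cannot satisfy Principle A.
*the dancers₂* c-commands the anaphor but is outside its binding domain → cannot satisfy Principle A.
*the candidates₃* c-commands the anaphor within its binding domain → licit binder.
*the lawyers₄* c-commands the anaphor within its binding domain → licit binder.

{3, 4}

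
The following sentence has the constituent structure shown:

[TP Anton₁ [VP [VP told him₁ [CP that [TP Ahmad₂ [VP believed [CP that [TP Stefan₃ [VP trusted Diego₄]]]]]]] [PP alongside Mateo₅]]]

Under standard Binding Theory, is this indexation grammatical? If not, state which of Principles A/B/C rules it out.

Principle B

The two coindexed NPs are *Anton₁* and *him₁*.
*him₁* is a pronoun. Its binding domain is the matrix TP, whose subject is Anton₁.
*Anton₁* c-commands it within that domain and carries the same index.
The pronoun is locally bound → Principle B violation.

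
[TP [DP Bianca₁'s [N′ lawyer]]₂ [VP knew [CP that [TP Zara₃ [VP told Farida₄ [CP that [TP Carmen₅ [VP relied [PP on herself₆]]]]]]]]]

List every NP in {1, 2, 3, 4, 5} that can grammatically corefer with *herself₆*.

{5}

*herself* is an anaphor, so Principle A applies: it must be bound in its binding domain.
Binding domain of *herself₆*: the embedded TP, whose subject is Carmen₅.
*Bianca₁* does not c-command the anaphor → cannot bind it.
*[Bianca₁'s lawyer]₂* c-commands the anaphor but is outside its binding domain → cannot satisfy Principle A.
*Zara₃* c-commands the anaphor but is outside its binding domain → cannot satisfy Principle A.
*Farida₄* c-commands the anaphor but is outside its binding domain → cannot satisfy Principle A.
*Carmen₅* c-commands the anaphor within its binding domain → licit binder.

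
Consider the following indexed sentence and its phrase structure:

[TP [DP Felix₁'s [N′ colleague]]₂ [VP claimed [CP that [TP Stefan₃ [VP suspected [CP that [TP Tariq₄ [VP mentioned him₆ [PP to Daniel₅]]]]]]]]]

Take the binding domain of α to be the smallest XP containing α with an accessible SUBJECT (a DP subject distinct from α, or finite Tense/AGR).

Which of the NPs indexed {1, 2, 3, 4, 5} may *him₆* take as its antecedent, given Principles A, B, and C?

*him* is a pronoun, so Principle B applies: it must be free in its binding domain.
Binding domain of *him₆*: the embedded TP, whose subject is Tariq₄.
*Felix₁* and the pronoun do not c-command one another → neither Principle B nor Principle C is at stake; coindexation permitted.
*[Felix₁'s colleague]₂* c-commands the pronoun but from outside its binding domain, and is not c-commanded by it → coindexation permitted.
*Stefan₃* c-commands the pronoun but from outside its binding domain, and is not c-commanded by it → coindexation permitted.
*Tariq₄* c-commands the pronoun within its binding domain → coindexation would violate Principle B.
*Daniel₅*: the pronoun c-commands this R-expression → coindexation would violate Principle C on *Daniel₅*.

{1, 2, 3}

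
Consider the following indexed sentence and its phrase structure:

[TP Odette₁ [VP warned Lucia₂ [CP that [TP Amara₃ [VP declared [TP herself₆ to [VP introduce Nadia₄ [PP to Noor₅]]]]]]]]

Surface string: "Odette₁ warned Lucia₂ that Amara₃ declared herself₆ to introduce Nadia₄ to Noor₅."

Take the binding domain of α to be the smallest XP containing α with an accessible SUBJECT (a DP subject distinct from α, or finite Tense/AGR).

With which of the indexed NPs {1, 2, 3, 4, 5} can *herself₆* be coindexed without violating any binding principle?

{3}

*herself* is an anaphor, so Principle A applies: it must be bound in its binding domain.
Binding domain of *herself₆*: the embedded TP, whose subject is Amara₃.
*Odette₁* c-commands the anaphor but is outside its binding domain → cannot satisfy Principle A.
*Lucia₂* c-commands the anaphor but is outside its binding domain → cannot satisfy Principle A.
*Amara₃* c-commands the anaphor within its binding domain → licit binder.
*Nadia₄* does not c-command the anaphor → cannot bind it.
*Noor₅* does not c-command the anaphor → cannot bind it.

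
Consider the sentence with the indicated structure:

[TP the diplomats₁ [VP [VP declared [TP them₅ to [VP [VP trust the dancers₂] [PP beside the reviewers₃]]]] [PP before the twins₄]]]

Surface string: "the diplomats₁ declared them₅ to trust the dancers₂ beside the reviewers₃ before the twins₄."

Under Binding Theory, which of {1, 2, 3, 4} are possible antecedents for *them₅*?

{4}

*them* is a pronoun, so Principle B applies: it must be free in its binding domain.
Binding domain of *them₅*: the matrix TP, whose subject is the diplomats₁.
*the diplomats₁* c-commands the pronoun within its binding domain → coindexation would violate Principle B.
*the dancers₂*: the pronoun c-commands this R-expression → coindexation would violate Principle C on *the dancers₂*.
*the reviewers₃*: the pronoun c-commands this R-expression → coindexation would violate Principle C on *the reviewers₃*.
*the twins₄* and the pronoun do not c-command one another → neither Principle B nor Principle C is at stake; coindexation permitted.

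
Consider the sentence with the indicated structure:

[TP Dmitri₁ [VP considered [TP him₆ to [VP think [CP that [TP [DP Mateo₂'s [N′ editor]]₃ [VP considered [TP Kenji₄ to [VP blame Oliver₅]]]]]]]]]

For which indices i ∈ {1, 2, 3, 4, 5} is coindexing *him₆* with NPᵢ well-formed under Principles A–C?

*him* is a pronoun, so Principle B applies: it must be free in its binding domain.
Binding domain of *him₆*: the matrix TP, whose subject is Dmitri₁.
*Dmitri₁* c-commands the pronoun within its binding domain → coindexation would violate Principle B.
*Mateo₂*: the pronoun c-commands this R-expression → coindexation would violate Principle C on *Mateo₂*.
*[Mateo₂'s editor]₃*: the pronoun c-commands this R-expression → coindexation would violate Principle C on *[Mateo₂'s editor]₃*.
*Kenji₄*: the pronoun c-commands this R-expression → coindexation would violate Principle C on *Kenji₄*.
*Oliver₅*: the pronoun c-commands this R-expression → coindexation would violate Principle C on *Oliver₅*.

none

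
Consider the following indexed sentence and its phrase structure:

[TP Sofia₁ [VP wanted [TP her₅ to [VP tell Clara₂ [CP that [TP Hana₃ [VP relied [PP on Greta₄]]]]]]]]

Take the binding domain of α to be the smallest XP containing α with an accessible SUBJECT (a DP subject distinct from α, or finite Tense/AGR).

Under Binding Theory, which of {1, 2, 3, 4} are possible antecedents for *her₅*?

none

*her* is a pronoun, so Principle B applies: it must be free in its binding domain.
Binding domain of *her₅*: the matrix TP, whose subject is Sofia₁.
*Sofia₁* c-commands the pronoun within its binding domain → coindexation would violate Principle B.
*Clara₂*: the pronoun c-commands this R-expression → coindexation would violate Principle C on *Clara₂*.
*Hana₃*: the pronoun c-commands this R-expression → coindexation would violate Principle C on *Hana₃*.
*Greta₄*: the pronoun c-commands this R-expression → coindexation would violate Principle C on *Greta₄*.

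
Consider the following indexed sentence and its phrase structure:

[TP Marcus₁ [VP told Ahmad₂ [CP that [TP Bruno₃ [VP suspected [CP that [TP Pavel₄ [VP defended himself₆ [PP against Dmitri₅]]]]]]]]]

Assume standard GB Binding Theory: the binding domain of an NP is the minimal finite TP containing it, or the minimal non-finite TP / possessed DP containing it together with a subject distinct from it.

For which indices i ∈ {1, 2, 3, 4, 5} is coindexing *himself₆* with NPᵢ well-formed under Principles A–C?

{4}

*himself* is an anaphor, so Principle A applies: it must be bound in its binding domain.
Binding domain of *himself₆*: the embedded TP, whose subject is Pavel₄.
*Marcus₁* c-commands the anaphor but is outside its binding domain → cannot satisfy Principle A.
*Ahmad₂* c-commands the anaphor but is outside its binding domain → cannot satisfy Principle A.
*Bruno₃* c-commands the anaphor but is outside its binding domain → cannot satisfy Principle A.
*Pavel₄* c-commands the anaphor within its binding domain → licit binder.
*Dmitri₅* does not c-command the anaphor → cannot bind it.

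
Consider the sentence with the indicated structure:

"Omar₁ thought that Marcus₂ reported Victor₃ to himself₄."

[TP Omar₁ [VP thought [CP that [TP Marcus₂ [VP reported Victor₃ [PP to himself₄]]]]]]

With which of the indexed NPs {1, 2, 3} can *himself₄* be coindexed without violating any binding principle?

{2, 3}

*himself* is an anaphor, so Principle A applies: it must be bound in its binding domain.
Binding domain of *himself₄*: the embedded TP, whose subject is Marcus₂.
*Omar₁* c-commands the anaphor but is outside its binding domain → cannot satisfy Principle A.
*Marcus₂* c-commands the anaphor within its binding domain → licit binder.
*Victor₃* c-commands the anaphor within its binding domain → licit binder.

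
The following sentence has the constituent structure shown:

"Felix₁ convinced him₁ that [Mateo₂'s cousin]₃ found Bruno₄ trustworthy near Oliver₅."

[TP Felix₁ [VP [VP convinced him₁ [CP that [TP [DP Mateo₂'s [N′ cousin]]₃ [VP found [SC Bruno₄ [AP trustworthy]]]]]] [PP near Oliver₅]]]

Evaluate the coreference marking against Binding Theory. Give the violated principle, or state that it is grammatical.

Principle B

The two coindexed NPs are *Felix₁* and *him₁*.
*him₁* is a pronoun. Its binding domain is the matrix TP, whose subject is Felix₁.
*Felix₁* c-commands it within that domain and carries the same index.
The pronoun is locally bound → Principle B violation.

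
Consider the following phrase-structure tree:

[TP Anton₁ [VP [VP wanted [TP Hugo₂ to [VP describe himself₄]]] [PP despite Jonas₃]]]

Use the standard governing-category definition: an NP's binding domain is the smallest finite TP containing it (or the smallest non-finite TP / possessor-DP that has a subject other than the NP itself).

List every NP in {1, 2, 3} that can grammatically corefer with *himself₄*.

{2}

*himself* is an anaphor, so Principle A applies: it must be bound in its binding domain.
Binding domain of *himself₄*: the embedded TP, whose subject is Hugo₂.
*Anton₁* c-commands the anaphor but is outside its binding domain → cannot satisfy Principle A.
*Hugo₂* c-commands the anaphor within its binding domain → licit binder.
*Jonas₃* does not c-command the anaphor → cannot bind it.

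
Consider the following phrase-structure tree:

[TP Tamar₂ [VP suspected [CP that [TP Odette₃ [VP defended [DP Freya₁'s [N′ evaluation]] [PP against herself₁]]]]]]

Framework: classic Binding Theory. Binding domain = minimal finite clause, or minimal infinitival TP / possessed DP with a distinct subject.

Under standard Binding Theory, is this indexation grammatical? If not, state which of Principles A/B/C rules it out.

Principle A

The two coindexed NPs are *Freya₁* and *herself₁*.
*herself₁* is an anaphor. Principle A requires it to be bound within its binding domain — the embedded TP, whose subject is Odette₃.
Within that domain it is c-commanded by *Odette₃*, which does not share its index.
*Freya₁* does not c-command the anaphor at all.
The anaphor is unbound in its domain → Principle A violation.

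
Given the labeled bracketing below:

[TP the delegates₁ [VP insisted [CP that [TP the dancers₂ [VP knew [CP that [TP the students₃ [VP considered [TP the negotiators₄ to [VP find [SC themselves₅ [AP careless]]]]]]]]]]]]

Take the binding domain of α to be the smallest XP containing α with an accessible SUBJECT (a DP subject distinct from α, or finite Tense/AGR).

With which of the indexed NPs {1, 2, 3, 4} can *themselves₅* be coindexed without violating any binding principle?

*themselves* is an anaphor, so Principle A applies: it must be bound in its binding domain.
Binding domain of *themselves₅*: the embedded TP, whose subject is the negotiators₄.
*the delegates₁* c-commands the anaphor but is outside its binding domain → cannot satisfy Principle A.
*the dancers₂* c-commands the anaphor but is outside its binding domain → cannot satisfy Principle A.
*the students₃* c-commands the anaphor but is outside its binding domain → cannot satisfy Principle A.
*the negotiators₄* c-commands the anaphor within its binding domain → licit binder.

{4}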